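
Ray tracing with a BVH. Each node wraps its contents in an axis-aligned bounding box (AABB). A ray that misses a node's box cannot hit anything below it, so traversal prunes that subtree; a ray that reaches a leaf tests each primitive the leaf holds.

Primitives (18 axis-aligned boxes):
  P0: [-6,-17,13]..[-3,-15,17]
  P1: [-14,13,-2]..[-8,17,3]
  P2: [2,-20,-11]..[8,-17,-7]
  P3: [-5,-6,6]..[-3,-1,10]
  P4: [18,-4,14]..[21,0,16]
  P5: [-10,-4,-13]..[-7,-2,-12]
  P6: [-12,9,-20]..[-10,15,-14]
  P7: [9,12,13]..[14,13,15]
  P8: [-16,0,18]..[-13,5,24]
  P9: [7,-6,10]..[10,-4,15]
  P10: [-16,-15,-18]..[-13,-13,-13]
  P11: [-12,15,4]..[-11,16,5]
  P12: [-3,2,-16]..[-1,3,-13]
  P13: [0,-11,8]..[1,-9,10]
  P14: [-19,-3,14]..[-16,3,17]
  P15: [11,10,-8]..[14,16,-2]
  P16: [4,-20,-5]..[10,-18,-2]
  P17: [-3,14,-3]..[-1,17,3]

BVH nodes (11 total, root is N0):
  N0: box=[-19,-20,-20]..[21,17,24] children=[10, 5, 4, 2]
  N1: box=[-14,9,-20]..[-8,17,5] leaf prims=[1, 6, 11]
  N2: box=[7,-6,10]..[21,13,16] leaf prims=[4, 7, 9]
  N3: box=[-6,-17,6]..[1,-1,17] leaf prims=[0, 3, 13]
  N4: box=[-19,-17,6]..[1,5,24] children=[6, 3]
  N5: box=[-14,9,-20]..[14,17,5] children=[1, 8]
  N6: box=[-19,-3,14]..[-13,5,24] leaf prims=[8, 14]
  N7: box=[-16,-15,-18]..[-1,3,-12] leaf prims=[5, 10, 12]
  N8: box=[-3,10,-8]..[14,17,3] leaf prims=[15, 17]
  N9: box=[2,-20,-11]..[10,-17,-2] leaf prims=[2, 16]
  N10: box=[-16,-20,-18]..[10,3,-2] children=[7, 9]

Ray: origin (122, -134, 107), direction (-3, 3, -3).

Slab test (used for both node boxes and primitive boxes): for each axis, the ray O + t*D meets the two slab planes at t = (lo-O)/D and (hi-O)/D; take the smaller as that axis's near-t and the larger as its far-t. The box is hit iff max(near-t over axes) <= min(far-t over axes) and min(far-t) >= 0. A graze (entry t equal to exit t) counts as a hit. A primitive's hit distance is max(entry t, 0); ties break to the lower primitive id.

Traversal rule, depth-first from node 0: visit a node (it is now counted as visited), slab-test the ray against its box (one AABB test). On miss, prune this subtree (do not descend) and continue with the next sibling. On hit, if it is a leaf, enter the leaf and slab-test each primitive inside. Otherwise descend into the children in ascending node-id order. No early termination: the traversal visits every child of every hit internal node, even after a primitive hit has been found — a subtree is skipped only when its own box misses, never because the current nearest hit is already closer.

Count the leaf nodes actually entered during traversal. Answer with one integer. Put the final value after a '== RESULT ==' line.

Traverse from the root:
N0 x:[101/3,47] y:[38,151/3] z:[83/3,127/3] -> hit [38,127/3], descend [2, 4, 5, 10]
  N2 x:[101/3,115/3] y:[128/3,49] z:[91/3,97/3] -> miss, prune
  N4 x:[121/3,47] y:[39,139/3] z:[83/3,101/3] -> miss, prune
  N5 x:[36,136/3] y:[143/3,151/3] z:[34,127/3] -> miss, prune
  N10 x:[112/3,46] y:[38,137/3] z:[109/3,125/3] -> hit [38,125/3], descend [7, 9]
    N7 x:[41,46] y:[119/3,137/3] z:[119/3,125/3] -> hit [41,125/3] leaf, test {P5(miss), P10(miss), P12(miss)}
    N9 x:[112/3,40] y:[38,39] z:[109/3,118/3] -> hit [38,39] leaf, test {P2@t=38, P16(miss)}

7 AABB tests over nodes [0, 2, 4, 5, 10, 7, 9]; 2 leaves entered; closest P2.

== RESULT ==
2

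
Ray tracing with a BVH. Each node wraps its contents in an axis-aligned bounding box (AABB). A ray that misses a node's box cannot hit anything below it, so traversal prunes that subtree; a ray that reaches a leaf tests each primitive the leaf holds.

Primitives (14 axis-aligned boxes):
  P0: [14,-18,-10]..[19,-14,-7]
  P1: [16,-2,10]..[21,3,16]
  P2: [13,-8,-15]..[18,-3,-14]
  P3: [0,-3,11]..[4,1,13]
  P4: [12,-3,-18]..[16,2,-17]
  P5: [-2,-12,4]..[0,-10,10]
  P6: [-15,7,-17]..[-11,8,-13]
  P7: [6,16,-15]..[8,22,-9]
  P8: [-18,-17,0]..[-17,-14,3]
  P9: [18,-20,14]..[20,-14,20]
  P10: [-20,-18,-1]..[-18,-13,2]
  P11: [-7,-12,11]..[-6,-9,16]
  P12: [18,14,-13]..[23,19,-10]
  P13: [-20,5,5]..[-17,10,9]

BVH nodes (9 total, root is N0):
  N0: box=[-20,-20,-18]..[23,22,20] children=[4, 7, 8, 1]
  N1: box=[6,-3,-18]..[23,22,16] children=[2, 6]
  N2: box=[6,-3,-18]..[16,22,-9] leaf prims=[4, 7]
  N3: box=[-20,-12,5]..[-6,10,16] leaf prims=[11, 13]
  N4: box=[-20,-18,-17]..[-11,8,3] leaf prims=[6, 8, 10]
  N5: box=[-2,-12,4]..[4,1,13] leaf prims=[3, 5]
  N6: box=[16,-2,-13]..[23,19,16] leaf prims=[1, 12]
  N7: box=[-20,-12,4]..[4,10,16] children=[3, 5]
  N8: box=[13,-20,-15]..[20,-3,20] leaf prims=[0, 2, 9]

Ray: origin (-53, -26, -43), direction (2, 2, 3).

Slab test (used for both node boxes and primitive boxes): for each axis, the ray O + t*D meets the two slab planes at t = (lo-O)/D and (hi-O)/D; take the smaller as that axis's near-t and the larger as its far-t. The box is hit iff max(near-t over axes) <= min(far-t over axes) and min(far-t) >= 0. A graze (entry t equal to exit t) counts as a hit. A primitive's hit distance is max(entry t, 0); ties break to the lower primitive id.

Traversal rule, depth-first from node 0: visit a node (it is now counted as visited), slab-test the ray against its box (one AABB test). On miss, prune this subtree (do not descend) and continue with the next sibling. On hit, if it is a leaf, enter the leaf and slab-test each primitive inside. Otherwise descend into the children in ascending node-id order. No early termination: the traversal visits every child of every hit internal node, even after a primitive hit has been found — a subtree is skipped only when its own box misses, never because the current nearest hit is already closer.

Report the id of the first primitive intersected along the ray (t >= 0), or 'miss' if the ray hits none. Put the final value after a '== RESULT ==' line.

Trace the traversal:
N0 x:[33/2,38] y:[3,24] z:[25/3,21] -> hit [33/2,21], descend [1, 4, 7, 8]
  N1 x:[59/2,38] y:[23/2,24] z:[25/3,59/3] -> miss, prune
  N4 x:[33/2,21] y:[4,17] z:[26/3,46/3] -> miss, prune
  N7 x:[33/2,57/2] y:[7,18] z:[47/3,59/3] -> hit [33/2,18], descend [3, 5]
    N3 x:[33/2,47/2] y:[7,18] z:[16,59/3] -> hit [33/2,18] leaf, test {P11(miss), P13@t=33/2}
    N5 x:[51/2,57/2] y:[7,27/2] z:[47/3,56/3] -> miss, prune
  N8 x:[33,73/2] y:[3,23/2] z:[28/3,21] -> miss, prune

order=[0, 1, 4, 7, 3, 5, 8]  |boxes|=7  |leaves|=1  hit=P13

== RESULT ==
13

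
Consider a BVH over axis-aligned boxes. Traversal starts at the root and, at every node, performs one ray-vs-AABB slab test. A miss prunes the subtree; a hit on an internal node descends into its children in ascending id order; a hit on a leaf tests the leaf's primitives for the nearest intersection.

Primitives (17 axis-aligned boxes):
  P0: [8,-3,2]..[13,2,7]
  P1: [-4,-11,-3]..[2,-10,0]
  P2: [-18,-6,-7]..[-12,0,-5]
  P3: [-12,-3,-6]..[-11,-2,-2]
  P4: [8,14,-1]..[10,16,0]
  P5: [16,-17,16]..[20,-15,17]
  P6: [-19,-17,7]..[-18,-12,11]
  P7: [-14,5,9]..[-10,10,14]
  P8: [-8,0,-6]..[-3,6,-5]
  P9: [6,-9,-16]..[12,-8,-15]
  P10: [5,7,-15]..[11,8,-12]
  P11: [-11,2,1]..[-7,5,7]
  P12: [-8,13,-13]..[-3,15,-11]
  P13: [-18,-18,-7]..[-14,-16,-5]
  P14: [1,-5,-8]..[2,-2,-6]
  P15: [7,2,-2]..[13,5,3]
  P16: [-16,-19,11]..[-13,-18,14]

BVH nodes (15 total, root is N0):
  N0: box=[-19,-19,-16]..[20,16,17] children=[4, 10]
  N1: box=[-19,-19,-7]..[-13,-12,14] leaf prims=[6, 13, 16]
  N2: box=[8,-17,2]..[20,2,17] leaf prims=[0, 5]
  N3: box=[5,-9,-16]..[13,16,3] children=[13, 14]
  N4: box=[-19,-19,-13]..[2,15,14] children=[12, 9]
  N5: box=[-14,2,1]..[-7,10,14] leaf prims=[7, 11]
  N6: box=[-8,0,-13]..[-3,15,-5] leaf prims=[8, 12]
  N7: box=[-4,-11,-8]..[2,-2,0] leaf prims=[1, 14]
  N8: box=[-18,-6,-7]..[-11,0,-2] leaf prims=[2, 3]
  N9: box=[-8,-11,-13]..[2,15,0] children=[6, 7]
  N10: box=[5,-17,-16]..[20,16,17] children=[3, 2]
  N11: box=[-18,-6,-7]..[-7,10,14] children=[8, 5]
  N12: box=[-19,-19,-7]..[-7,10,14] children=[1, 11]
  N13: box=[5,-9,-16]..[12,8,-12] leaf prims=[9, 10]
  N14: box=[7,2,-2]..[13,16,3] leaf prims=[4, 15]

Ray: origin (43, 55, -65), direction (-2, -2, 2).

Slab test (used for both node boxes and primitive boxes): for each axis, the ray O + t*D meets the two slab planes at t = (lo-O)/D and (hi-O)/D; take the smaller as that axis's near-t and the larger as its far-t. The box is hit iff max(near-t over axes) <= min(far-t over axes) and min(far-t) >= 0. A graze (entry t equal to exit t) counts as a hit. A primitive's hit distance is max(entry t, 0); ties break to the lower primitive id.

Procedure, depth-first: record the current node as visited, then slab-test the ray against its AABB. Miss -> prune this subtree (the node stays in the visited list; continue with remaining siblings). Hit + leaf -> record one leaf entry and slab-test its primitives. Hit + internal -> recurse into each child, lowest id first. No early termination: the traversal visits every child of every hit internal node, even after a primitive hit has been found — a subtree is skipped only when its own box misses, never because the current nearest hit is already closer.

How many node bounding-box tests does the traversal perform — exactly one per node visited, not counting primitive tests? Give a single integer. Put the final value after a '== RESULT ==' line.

Walk:
N0 x:[23/2,31] y:[39/2,37] z:[49/2,41] -> hit [49/2,31], descend [4, 10]
  N4 x:[41/2,31] y:[20,37] z:[26,79/2] -> hit [26,31], descend [9, 12]
    N9 x:[41/2,51/2] y:[20,33] z:[26,65/2] -> miss, prune
    N12 x:[25,31] y:[45/2,37] z:[29,79/2] -> hit [29,31], descend [1, 11]
      N1 x:[28,31] y:[67/2,37] z:[29,79/2] -> miss, prune
      N11 x:[25,61/2] y:[45/2,61/2] z:[29,79/2] -> hit [29,61/2], descend [5, 8]
        N5 x:[25,57/2] y:[45/2,53/2] z:[33,79/2] -> miss, prune
        N8 x:[27,61/2] y:[55/2,61/2] z:[29,63/2] -> hit [29,61/2] leaf, test {P2@t=29, P3(miss)}
  N10 x:[23/2,19] y:[39/2,36] z:[49/2,41] -> miss, prune

Summary -> nodes [0, 4, 9, 12, 1, 11, 5, 8, 10]; box-tests=9; leaf-entries=1; first=P2

== RESULT ==
9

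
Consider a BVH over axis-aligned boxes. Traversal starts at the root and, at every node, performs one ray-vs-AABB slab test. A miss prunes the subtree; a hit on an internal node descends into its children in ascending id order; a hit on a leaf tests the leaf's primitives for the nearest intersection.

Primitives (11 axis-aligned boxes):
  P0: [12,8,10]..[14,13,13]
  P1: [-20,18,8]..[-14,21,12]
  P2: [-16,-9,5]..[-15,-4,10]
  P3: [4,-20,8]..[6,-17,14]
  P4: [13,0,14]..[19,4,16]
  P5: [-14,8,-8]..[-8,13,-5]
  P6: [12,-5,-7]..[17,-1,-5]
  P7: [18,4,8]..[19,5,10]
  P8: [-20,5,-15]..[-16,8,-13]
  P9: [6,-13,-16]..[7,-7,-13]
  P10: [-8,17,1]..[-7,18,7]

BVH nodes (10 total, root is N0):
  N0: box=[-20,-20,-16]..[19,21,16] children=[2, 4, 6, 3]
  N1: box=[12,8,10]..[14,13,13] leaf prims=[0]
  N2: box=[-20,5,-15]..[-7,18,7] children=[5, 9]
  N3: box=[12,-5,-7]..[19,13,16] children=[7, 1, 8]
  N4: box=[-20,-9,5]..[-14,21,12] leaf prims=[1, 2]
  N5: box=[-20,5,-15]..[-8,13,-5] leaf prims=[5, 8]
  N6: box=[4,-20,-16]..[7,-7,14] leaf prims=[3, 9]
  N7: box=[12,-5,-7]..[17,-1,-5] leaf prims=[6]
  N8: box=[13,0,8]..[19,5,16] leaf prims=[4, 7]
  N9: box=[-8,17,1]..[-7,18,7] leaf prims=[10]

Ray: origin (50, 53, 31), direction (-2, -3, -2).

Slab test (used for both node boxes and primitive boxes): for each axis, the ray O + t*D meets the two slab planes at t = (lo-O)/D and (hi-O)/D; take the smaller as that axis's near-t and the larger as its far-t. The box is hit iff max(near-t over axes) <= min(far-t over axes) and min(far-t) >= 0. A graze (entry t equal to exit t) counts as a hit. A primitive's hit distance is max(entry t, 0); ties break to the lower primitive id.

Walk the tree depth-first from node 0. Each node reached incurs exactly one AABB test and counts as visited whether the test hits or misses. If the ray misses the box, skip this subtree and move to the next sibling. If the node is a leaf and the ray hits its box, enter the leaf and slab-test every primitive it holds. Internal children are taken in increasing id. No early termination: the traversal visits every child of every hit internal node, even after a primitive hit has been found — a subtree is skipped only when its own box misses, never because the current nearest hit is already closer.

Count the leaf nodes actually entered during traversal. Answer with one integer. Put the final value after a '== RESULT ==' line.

Trace the traversal:
N0 x:[31/2,35] y:[32/3,73/3] z:[15/2,47/2] -> hit [31/2,47/2], descend [2, 3, 4, 6]
  N2 x:[57/2,35] y:[35/3,16] z:[12,23] -> miss, prune
  N3 x:[31/2,19] y:[40/3,58/3] z:[15/2,19] -> hit [31/2,19], descend [1, 7, 8]
    N1 x:[18,19] y:[40/3,15] z:[9,21/2] -> miss, prune
    N7 x:[33/2,19] y:[18,58/3] z:[18,19] -> hit [18,19] leaf, test {P6@t=18}
    N8 x:[31/2,37/2] y:[16,53/3] z:[15/2,23/2] -> miss, prune
  N4 x:[32,35] y:[32/3,62/3] z:[19/2,13] -> miss, prune
  N6 x:[43/2,23] y:[20,73/3] z:[17/2,47/2] -> hit [43/2,23] leaf, test {P3(miss), P9@t=22}

Visited [0, 2, 3, 1, 7, 8, 4, 6]. Tests: 8 box, 2 leaf. Nearest: P6.

== RESULT ==
2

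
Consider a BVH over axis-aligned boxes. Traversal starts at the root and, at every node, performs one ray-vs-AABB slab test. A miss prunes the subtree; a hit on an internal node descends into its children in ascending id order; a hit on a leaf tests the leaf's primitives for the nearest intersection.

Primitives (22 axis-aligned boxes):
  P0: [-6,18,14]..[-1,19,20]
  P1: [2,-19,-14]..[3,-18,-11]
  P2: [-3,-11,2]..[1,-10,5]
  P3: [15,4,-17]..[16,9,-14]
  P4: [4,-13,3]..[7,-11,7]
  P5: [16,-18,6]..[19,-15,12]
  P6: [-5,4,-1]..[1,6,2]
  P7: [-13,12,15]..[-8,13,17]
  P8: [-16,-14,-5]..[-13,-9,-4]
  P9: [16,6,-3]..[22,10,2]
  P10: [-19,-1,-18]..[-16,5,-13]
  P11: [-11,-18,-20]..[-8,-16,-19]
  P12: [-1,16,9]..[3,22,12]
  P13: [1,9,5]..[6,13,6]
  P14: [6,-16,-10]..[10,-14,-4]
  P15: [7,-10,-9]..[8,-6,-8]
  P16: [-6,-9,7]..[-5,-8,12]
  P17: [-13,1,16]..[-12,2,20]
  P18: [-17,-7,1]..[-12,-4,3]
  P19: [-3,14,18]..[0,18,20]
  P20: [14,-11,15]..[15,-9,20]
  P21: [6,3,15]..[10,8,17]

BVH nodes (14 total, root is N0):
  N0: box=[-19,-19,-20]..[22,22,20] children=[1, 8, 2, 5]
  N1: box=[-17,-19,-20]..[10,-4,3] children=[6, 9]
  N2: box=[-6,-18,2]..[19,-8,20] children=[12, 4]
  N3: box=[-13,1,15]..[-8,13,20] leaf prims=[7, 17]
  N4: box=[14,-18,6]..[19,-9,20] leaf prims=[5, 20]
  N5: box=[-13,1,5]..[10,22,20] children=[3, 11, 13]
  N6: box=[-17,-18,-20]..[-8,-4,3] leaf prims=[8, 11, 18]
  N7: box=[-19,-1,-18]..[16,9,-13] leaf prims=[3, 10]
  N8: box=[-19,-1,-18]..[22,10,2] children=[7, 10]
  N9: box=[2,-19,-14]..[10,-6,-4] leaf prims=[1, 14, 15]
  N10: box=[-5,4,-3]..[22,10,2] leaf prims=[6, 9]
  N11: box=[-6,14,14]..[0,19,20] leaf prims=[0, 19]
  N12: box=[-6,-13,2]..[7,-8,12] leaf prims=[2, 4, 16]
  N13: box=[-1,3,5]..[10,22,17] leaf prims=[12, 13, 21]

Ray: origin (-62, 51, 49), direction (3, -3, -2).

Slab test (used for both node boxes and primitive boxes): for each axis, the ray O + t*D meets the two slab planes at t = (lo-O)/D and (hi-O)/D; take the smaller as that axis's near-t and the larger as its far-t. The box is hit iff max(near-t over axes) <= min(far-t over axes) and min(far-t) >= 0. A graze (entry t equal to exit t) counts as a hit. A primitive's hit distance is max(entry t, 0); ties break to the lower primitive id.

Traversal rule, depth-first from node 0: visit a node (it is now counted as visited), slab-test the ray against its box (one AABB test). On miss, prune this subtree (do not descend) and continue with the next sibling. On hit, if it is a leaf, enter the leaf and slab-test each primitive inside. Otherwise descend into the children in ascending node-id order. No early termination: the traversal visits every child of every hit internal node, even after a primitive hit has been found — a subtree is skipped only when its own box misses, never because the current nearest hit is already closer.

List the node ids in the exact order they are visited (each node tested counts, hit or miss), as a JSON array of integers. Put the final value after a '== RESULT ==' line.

Traverse from the root:
N0 x:[43/3,28] y:[29/3,70/3] z:[29/2,69/2] -> hit [29/2,70/3], descend [1, 2, 5, 8]
  N1 x:[15,24] y:[55/3,70/3] z:[23,69/2] -> hit [23,70/3], descend [6, 9]
    N6 x:[15,18] y:[55/3,23] z:[23,69/2] -> miss, prune
    N9 x:[64/3,24] y:[19,70/3] z:[53/2,63/2] -> miss, prune
  N2 x:[56/3,27] y:[59/3,23] z:[29/2,47/2] -> hit [59/3,23], descend [4, 12]
    N4 x:[76/3,27] y:[20,23] z:[29/2,43/2] -> miss, prune
    N12 x:[56/3,23] y:[59/3,64/3] z:[37/2,47/2] -> hit [59/3,64/3] leaf, test {P2(miss), P4(miss), P16(miss)}
  N5 x:[49/3,24] y:[29/3,50/3] z:[29/2,22] -> hit [49/3,50/3], descend [3, 11, 13]
    N3 x:[49/3,18] y:[38/3,50/3] z:[29/2,17] -> hit [49/3,50/3] leaf, test {P7(miss), P17@t=49/3}
    N11 x:[56/3,62/3] y:[32/3,37/3] z:[29/2,35/2] -> miss, prune
    N13 x:[61/3,24] y:[29/3,16] z:[16,22] -> miss, prune
  N8 x:[43/3,28] y:[41/3,52/3] z:[47/2,67/2] -> miss, prune

Visited [0, 1, 6, 9, 2, 4, 12, 5, 3, 11, 13, 8]. Tests: 12 box, 2 leaf. Nearest: P17.

== RESULT ==
[0, 1, 6, 9, 2, 4, 12, 5, 3, 11, 13, 8]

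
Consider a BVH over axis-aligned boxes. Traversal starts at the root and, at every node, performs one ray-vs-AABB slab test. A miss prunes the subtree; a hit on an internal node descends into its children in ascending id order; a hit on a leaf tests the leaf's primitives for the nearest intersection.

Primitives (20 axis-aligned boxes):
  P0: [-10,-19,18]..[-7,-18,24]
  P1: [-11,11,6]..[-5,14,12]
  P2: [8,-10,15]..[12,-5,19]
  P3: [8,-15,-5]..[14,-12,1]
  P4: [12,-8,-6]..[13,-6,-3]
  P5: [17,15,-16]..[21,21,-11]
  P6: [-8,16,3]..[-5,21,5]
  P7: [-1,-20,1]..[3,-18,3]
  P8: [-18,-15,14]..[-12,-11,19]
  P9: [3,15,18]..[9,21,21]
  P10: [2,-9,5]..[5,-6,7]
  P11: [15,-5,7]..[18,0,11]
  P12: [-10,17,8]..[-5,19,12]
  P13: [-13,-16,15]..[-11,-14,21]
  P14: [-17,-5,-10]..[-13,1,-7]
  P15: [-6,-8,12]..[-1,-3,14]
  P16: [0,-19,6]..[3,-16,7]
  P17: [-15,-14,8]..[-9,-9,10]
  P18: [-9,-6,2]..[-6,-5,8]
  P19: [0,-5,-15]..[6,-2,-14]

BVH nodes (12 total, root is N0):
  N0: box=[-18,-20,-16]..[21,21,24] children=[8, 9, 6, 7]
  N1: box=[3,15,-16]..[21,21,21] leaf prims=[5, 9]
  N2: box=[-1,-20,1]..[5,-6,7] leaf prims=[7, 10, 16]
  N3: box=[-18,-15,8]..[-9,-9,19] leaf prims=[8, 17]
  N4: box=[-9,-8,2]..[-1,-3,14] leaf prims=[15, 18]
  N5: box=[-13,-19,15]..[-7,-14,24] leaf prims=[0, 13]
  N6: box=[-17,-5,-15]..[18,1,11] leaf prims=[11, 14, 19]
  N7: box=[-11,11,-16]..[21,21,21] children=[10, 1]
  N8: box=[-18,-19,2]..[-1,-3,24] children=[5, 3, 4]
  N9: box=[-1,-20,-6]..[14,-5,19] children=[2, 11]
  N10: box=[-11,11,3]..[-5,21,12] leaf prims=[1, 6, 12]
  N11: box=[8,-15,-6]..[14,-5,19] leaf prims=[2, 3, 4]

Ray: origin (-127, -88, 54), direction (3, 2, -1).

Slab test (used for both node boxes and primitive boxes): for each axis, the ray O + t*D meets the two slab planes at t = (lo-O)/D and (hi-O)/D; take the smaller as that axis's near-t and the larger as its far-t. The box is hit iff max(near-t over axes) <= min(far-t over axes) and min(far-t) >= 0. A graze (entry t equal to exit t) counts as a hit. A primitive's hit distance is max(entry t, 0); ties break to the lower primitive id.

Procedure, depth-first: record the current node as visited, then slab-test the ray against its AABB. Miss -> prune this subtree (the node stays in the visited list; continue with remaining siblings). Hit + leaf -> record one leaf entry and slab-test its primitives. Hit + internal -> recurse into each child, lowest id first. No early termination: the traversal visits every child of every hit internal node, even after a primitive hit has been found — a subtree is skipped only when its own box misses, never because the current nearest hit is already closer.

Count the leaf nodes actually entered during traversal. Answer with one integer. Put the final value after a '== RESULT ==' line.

Walk:
N0 x:[109/3,148/3] y:[34,109/2] z:[30,70] -> hit [109/3,148/3], descend [6, 7, 8, 9]
  N6 x:[110/3,145/3] y:[83/2,89/2] z:[43,69] -> hit [43,89/2] leaf, test {P11(miss), P14(miss), P19(miss)}
  N7 x:[116/3,148/3] y:[99/2,109/2] z:[33,70] -> miss, prune
  N8 x:[109/3,42] y:[69/2,85/2] z:[30,52] -> hit [109/3,42], descend [3, 4, 5]
    N3 x:[109/3,118/3] y:[73/2,79/2] z:[35,46] -> hit [73/2,118/3] leaf, test {P8@t=73/2, P17(miss)}
    N4 x:[118/3,42] y:[40,85/2] z:[40,52] -> hit [40,42] leaf, test {P15@t=121/3, P18(miss)}
    N5 x:[38,40] y:[69/2,37] z:[30,39] -> miss, prune
  N9 x:[42,47] y:[34,83/2] z:[35,60] -> miss, prune

Visited [0, 6, 7, 8, 3, 4, 5, 9]. Tests: 8 box, 3 leaf. Nearest: P8.

== RESULT ==
3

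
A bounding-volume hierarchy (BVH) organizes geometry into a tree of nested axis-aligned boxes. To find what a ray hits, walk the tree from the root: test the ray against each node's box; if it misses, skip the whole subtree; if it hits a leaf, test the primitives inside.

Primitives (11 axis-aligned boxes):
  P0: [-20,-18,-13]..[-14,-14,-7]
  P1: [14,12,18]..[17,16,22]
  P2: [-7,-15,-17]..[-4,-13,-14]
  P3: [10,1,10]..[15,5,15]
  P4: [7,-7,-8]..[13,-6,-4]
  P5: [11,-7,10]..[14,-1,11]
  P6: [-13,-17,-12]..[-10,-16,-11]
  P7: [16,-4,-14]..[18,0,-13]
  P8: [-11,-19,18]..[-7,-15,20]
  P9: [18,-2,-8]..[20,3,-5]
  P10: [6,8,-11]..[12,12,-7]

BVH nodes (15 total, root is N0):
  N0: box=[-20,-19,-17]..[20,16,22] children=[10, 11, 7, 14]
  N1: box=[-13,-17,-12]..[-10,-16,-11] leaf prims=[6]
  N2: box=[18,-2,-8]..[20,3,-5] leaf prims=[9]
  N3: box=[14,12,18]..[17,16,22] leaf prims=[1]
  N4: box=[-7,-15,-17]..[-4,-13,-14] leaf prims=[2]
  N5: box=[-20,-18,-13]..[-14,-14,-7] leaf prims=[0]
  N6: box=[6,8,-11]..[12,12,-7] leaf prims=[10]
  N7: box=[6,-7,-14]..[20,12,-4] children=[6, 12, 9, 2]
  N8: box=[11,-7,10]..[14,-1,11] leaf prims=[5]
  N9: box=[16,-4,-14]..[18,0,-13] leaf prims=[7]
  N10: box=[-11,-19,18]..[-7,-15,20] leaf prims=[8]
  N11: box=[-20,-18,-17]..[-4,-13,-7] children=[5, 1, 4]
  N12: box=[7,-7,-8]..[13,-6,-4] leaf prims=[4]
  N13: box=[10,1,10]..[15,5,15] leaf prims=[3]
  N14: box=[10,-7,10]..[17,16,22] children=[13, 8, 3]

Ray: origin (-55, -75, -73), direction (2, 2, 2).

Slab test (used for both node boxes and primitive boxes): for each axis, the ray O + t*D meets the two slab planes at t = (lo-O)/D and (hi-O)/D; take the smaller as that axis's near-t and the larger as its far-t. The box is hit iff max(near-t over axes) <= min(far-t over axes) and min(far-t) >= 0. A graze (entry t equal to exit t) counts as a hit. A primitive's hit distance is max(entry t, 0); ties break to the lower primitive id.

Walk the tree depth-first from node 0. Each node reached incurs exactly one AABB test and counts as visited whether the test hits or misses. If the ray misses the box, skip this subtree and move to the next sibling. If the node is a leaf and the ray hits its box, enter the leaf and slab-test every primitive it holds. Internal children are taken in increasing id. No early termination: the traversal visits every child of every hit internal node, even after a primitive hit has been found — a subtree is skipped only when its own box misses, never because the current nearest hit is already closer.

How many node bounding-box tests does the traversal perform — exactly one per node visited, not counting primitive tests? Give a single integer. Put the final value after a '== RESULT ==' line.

Trace the traversal:
N0 x:[35/2,75/2] y:[28,91/2] z:[28,95/2] -> hit [28,75/2], descend [7, 10, 11, 14]
  N7 x:[61/2,75/2] y:[34,87/2] z:[59/2,69/2] -> hit [34,69/2], descend [2, 6, 9, 12]
    N2 x:[73/2,75/2] y:[73/2,39] z:[65/2,34] -> miss, prune
    N6 x:[61/2,67/2] y:[83/2,87/2] z:[31,33] -> miss, prune
    N9 x:[71/2,73/2] y:[71/2,75/2] z:[59/2,30] -> miss, prune
    N12 x:[31,34] y:[34,69/2] z:[65/2,69/2] -> hit [34,34] leaf, test {P4@t=34}
  N10 x:[22,24] y:[28,30] z:[91/2,93/2] -> miss, prune
  N11 x:[35/2,51/2] y:[57/2,31] z:[28,33] -> miss, prune
  N14 x:[65/2,36] y:[34,91/2] z:[83/2,95/2] -> miss, prune

order=[0, 7, 2, 6, 9, 12, 10, 11, 14]  |boxes|=9  |leaves|=1  hit=P4

== RESULT ==
9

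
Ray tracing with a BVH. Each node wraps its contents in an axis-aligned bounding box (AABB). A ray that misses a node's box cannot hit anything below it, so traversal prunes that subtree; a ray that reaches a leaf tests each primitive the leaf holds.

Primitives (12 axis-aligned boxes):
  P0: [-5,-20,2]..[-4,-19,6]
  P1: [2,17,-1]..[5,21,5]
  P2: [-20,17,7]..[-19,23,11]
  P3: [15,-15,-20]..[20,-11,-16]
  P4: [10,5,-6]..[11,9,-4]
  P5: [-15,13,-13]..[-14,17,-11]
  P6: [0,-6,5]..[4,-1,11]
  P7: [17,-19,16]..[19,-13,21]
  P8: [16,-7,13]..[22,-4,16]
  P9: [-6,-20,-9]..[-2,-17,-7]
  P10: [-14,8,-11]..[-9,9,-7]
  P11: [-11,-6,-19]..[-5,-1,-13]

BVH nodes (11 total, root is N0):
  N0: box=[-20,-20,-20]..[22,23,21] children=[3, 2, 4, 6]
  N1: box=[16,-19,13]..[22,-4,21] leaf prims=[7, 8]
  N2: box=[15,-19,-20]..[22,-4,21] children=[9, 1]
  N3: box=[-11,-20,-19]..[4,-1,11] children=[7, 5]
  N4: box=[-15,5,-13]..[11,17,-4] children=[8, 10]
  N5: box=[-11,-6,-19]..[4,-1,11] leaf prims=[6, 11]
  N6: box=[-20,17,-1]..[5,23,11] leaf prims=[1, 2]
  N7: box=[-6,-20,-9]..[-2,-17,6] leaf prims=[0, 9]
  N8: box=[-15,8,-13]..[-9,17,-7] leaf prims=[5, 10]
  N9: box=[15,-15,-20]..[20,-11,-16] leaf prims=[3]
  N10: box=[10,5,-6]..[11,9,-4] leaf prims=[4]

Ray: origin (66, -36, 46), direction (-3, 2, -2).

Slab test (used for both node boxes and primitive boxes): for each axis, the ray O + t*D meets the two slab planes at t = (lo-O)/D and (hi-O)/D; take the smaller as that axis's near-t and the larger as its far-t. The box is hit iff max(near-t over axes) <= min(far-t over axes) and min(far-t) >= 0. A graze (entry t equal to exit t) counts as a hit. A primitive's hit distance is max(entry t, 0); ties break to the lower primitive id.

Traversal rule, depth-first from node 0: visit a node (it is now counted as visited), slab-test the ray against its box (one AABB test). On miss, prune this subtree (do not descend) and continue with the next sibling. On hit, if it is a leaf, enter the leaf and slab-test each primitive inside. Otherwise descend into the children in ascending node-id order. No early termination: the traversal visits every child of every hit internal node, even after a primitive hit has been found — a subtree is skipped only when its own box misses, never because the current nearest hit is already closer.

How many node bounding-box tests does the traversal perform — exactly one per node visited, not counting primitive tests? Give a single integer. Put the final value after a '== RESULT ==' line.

Trace the traversal:
N0 x:[44/3,86/3] y:[8,59/2] z:[25/2,33] -> hit [44/3,86/3], descend [2, 3, 4, 6]
  N2 x:[44/3,17] y:[17/2,16] z:[25/2,33] -> hit [44/3,16], descend [1, 9]
    N1 x:[44/3,50/3] y:[17/2,16] z:[25/2,33/2] -> hit [44/3,16] leaf, test {P7(miss), P8@t=15}
    N9 x:[46/3,17] y:[21/2,25/2] z:[31,33] -> miss, prune
  N3 x:[62/3,77/3] y:[8,35/2] z:[35/2,65/2] -> miss, prune
  N4 x:[55/3,27] y:[41/2,53/2] z:[25,59/2] -> hit [25,53/2], descend [8, 10]
    N8 x:[25,27] y:[22,53/2] z:[53/2,59/2] -> hit [53/2,53/2] leaf, test {P5(miss), P10(miss)}
    N10 x:[55/3,56/3] y:[41/2,45/2] z:[25,26] -> miss, prune
  N6 x:[61/3,86/3] y:[53/2,59/2] z:[35/2,47/2] -> miss, prune

order=[0, 2, 1, 9, 3, 4, 8, 10, 6]  |boxes|=9  |leaves|=2  hit=P8

== RESULT ==
9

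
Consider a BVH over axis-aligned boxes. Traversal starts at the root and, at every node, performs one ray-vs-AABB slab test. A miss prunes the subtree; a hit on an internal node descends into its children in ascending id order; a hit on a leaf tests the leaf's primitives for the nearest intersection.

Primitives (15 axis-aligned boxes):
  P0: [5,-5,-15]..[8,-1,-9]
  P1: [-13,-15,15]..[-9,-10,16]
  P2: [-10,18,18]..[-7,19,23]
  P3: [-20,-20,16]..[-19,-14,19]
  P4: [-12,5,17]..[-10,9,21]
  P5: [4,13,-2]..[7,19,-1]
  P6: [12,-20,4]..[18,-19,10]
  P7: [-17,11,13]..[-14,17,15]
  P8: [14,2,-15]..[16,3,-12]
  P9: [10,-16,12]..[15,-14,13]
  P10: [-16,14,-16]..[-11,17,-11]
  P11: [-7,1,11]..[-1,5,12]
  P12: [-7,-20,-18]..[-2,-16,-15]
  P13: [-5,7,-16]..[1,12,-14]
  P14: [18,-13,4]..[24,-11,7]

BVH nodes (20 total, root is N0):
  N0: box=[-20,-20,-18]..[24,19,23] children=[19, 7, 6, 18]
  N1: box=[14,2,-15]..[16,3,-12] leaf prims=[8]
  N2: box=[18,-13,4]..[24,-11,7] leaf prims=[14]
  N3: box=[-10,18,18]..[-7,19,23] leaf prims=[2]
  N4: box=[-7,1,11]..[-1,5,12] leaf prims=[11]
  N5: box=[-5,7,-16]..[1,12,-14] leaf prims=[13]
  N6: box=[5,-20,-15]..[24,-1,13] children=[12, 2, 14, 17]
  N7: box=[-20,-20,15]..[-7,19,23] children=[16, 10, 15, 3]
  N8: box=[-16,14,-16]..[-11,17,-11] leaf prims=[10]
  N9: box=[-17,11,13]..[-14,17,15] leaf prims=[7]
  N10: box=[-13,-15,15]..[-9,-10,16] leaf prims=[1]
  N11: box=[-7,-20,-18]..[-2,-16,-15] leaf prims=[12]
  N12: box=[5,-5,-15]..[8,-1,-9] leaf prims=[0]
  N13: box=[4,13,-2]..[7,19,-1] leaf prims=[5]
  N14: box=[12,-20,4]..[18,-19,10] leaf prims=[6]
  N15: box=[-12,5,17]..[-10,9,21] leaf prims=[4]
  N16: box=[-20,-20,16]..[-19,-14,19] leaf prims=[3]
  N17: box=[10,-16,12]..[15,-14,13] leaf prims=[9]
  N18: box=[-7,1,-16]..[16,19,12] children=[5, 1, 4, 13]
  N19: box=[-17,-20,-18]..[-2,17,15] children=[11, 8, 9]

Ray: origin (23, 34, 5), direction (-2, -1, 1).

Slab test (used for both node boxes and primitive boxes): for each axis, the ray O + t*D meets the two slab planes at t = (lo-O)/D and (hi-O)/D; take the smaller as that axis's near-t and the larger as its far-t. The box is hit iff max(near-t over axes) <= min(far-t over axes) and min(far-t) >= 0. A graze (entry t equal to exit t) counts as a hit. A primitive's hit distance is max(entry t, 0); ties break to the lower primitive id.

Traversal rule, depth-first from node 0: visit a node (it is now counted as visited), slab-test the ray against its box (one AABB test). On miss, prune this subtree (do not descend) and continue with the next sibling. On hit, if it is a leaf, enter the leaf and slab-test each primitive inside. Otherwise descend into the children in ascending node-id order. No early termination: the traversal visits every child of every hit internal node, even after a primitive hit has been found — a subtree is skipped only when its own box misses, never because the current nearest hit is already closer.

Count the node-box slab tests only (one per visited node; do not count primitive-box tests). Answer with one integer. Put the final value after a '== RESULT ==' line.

Walk:
N0 x:[-1/2,43/2] y:[15,54] z:[-23,18] -> hit [15,18], descend [6, 7, 18, 19]
  N6 x:[-1/2,9] y:[35,54] z:[-20,8] -> miss, prune
  N7 x:[15,43/2] y:[15,54] z:[10,18] -> hit [15,18], descend [3, 10, 15, 16]
    N3 x:[15,33/2] y:[15,16] z:[13,18] -> hit [15,16] leaf, test {P2@t=15}
    N10 x:[16,18] y:[44,49] z:[10,11] -> miss, prune
    N15 x:[33/2,35/2] y:[25,29] z:[12,16] -> miss, prune
    N16 x:[21,43/2] y:[48,54] z:[11,14] -> miss, prune
  N18 x:[7/2,15] y:[15,33] z:[-21,7] -> miss, prune
  N19 x:[25/2,20] y:[17,54] z:[-23,10] -> miss, prune

Summary -> nodes [0, 6, 7, 3, 10, 15, 16, 18, 19]; box-tests=9; leaf-entries=1; first=P2

== RESULT ==
9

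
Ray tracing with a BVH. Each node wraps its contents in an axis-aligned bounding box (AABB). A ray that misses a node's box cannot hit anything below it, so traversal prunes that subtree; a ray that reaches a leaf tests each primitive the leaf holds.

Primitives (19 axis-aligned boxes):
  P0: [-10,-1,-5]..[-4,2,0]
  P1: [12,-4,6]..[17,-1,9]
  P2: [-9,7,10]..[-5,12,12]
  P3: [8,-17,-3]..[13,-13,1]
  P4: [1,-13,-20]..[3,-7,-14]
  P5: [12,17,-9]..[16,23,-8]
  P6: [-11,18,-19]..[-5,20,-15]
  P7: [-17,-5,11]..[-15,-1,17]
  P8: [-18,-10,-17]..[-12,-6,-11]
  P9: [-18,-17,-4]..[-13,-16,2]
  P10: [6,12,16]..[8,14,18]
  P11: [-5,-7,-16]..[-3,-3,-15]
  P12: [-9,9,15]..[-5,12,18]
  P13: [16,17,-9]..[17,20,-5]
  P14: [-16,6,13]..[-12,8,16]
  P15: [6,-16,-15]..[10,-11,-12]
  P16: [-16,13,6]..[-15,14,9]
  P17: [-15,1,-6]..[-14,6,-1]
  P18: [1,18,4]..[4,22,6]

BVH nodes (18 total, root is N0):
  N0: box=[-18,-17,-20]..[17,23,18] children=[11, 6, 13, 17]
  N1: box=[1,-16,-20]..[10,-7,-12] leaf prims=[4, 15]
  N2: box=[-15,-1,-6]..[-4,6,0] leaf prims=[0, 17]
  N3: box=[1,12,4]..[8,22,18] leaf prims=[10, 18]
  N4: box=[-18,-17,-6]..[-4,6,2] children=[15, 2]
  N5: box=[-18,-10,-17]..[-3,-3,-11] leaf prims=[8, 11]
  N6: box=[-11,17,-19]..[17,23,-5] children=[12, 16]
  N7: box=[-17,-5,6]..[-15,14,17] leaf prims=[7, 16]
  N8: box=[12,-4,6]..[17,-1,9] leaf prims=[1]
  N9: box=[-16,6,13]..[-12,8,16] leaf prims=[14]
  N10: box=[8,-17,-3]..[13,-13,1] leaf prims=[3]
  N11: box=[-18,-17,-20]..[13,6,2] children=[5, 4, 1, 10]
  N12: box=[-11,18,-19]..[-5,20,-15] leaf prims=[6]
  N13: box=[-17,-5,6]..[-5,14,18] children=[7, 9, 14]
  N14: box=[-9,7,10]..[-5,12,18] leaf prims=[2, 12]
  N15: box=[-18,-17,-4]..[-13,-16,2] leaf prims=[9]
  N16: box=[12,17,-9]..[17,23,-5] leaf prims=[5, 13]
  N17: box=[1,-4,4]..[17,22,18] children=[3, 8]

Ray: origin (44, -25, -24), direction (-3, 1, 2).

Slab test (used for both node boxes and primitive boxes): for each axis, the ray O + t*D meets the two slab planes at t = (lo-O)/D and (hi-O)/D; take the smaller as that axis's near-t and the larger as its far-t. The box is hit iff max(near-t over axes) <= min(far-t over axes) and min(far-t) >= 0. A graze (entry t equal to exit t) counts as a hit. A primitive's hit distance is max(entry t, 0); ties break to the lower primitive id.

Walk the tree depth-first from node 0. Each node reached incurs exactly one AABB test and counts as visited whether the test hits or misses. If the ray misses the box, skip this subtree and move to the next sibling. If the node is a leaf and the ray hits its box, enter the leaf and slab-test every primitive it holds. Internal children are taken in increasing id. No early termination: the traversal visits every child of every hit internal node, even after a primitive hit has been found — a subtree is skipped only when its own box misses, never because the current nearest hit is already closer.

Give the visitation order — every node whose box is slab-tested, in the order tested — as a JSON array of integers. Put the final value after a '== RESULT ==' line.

Walk:
N0 x:[9,62/3] y:[8,48] z:[2,21] -> hit [9,62/3], descend [6, 11, 13, 17]
  N6 x:[9,55/3] y:[42,48] z:[5/2,19/2] -> miss, prune
  N11 x:[31/3,62/3] y:[8,31] z:[2,13] -> hit [31/3,13], descend [1, 4, 5, 10]
    N1 x:[34/3,43/3] y:[9,18] z:[2,6] -> miss, prune
    N4 x:[16,62/3] y:[8,31] z:[9,13] -> miss, prune
    N5 x:[47/3,62/3] y:[15,22] z:[7/2,13/2] -> miss, prune
    N10 x:[31/3,12] y:[8,12] z:[21/2,25/2] -> hit [21/2,12] leaf, test {P3@t=21/2}
  N13 x:[49/3,61/3] y:[20,39] z:[15,21] -> hit [20,61/3], descend [7, 9, 14]
    N7 x:[59/3,61/3] y:[20,39] z:[15,41/2] -> hit [20,61/3] leaf, test {P7@t=20, P16(miss)}
    N9 x:[56/3,20] y:[31,33] z:[37/2,20] -> miss, prune
    N14 x:[49/3,53/3] y:[32,37] z:[17,21] -> miss, prune
  N17 x:[9,43/3] y:[21,47] z:[14,21] -> miss, prune

Visited [0, 6, 11, 1, 4, 5, 10, 13, 7, 9, 14, 17]. Tests: 12 box, 2 leaf. Nearest: P3.

== RESULT ==
[0, 6, 11, 1, 4, 5, 10, 13, 7, 9, 14, 17]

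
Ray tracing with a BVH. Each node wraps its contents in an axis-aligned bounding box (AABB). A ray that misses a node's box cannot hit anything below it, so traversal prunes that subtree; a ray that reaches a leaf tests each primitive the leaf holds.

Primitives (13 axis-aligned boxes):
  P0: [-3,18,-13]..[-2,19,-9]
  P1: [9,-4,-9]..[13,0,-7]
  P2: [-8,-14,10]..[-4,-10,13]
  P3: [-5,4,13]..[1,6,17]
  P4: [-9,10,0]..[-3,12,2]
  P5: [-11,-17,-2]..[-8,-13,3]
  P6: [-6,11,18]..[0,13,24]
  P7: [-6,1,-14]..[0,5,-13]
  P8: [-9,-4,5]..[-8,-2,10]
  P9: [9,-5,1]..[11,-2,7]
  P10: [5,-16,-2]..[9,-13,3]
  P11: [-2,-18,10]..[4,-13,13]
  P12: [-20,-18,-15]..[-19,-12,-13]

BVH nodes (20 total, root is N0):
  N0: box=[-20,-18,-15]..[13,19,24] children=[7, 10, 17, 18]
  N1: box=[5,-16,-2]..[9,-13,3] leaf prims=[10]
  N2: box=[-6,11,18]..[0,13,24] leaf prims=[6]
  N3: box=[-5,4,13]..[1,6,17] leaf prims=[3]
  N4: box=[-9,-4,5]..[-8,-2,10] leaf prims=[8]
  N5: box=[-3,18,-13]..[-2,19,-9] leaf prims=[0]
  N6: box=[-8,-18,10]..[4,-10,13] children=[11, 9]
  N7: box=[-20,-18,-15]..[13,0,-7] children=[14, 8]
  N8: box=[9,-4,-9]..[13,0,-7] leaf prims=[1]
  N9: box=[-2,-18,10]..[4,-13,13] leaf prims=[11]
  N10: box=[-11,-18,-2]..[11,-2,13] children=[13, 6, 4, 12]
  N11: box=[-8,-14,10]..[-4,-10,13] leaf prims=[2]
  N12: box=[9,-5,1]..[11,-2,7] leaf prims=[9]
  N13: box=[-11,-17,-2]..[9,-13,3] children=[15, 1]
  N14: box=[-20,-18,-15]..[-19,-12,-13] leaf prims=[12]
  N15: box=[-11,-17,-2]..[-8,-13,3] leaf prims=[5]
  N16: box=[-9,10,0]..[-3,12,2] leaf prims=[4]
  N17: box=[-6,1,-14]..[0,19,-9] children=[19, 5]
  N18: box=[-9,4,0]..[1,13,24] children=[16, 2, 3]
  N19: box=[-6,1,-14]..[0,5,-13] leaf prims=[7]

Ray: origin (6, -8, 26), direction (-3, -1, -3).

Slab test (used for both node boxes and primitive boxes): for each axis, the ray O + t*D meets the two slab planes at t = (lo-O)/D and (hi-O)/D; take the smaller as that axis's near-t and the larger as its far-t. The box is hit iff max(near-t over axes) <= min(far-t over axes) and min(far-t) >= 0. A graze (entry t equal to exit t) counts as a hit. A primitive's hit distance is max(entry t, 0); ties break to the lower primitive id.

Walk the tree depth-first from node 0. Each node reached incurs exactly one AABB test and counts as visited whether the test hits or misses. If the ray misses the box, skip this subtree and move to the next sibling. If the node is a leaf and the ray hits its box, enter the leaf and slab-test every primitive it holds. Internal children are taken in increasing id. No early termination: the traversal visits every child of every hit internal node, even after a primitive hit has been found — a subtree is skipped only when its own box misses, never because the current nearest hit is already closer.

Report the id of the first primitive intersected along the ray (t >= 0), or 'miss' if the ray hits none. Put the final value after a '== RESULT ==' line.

Traverse from the root:
N0 x:[-7/3,26/3] y:[-27,10] z:[2/3,41/3] -> hit [2/3,26/3], descend [7, 10, 17, 18]
  N7 x:[-7/3,26/3] y:[-8,10] z:[11,41/3] -> miss, prune
  N10 x:[-5/3,17/3] y:[-6,10] z:[13/3,28/3] -> hit [13/3,17/3], descend [4, 6, 12, 13]
    N4 x:[14/3,5] y:[-6,-4] z:[16/3,7] -> miss, prune
    N6 x:[2/3,14/3] y:[2,10] z:[13/3,16/3] -> hit [13/3,14/3], descend [9, 11]
      N9 x:[2/3,8/3] y:[5,10] z:[13/3,16/3] -> miss, prune
      N11 x:[10/3,14/3] y:[2,6] z:[13/3,16/3] -> hit [13/3,14/3] leaf, test {P2@t=13/3}
    N12 x:[-5/3,-1] y:[-6,-3] z:[19/3,25/3] -> miss, prune
    N13 x:[-1,17/3] y:[5,9] z:[23/3,28/3] -> miss, prune
  N17 x:[2,4] y:[-27,-9] z:[35/3,40/3] -> miss, prune
  N18 x:[5/3,5] y:[-21,-12] z:[2/3,26/3] -> miss, prune

11 AABB tests over nodes [0, 7, 10, 4, 6, 9, 11, 12, 13, 17, 18]; 1 leaf entered; closest P2.

== RESULT ==
2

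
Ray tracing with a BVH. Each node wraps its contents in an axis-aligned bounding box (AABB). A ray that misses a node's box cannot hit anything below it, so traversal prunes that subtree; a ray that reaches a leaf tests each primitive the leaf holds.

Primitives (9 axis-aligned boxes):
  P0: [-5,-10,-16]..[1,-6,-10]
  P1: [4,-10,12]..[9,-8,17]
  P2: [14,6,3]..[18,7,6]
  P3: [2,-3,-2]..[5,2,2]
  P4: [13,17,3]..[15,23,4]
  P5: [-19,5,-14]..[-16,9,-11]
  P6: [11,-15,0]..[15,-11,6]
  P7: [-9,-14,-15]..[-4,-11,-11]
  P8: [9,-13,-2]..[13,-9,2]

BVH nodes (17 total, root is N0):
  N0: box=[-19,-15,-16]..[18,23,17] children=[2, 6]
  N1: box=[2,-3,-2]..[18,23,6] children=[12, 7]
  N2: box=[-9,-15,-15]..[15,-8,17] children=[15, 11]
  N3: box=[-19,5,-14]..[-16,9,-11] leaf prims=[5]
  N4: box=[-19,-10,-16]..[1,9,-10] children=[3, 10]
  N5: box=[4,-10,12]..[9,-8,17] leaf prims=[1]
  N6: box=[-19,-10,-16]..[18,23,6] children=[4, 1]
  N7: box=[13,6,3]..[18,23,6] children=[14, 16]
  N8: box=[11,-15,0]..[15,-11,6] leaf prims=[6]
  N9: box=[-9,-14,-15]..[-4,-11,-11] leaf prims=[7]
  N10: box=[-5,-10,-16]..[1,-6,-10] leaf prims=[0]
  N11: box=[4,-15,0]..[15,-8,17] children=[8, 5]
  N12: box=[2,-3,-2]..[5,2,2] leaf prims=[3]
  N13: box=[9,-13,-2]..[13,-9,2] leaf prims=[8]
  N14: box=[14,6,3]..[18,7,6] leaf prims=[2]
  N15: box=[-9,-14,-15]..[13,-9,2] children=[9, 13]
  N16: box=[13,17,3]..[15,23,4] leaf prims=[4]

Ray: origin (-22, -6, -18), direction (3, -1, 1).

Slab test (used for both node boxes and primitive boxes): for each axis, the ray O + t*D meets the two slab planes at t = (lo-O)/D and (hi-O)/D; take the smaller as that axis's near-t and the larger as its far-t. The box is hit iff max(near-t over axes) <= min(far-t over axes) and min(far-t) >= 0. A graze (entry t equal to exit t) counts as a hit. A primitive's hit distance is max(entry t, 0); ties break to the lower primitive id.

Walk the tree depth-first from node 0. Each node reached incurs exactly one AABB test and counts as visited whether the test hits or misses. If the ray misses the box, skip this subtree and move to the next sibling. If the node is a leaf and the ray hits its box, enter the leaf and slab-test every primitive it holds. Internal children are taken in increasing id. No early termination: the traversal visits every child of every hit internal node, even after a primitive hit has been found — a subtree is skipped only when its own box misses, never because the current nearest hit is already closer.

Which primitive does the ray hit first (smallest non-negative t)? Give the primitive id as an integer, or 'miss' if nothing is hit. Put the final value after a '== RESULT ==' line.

Walk:
N0 x:[1,40/3] y:[-29,9] z:[2,35] -> hit [2,9], descend [2, 6]
  N2 x:[13/3,37/3] y:[2,9] z:[3,35] -> hit [13/3,9], descend [11, 15]
    N11 x:[26/3,37/3] y:[2,9] z:[18,35] -> miss, prune
    N15 x:[13/3,35/3] y:[3,8] z:[3,20] -> hit [13/3,8], descend [9, 13]
      N9 x:[13/3,6] y:[5,8] z:[3,7] -> hit [5,6] leaf, test {P7@t=5}
      N13 x:[31/3,35/3] y:[3,7] z:[16,20] -> miss, prune
  N6 x:[1,40/3] y:[-29,4] z:[2,24] -> hit [2,4], descend [1, 4]
    N1 x:[8,40/3] y:[-29,-3] z:[16,24] -> miss, prune
    N4 x:[1,23/3] y:[-15,4] z:[2,8] -> hit [2,4], descend [3, 10]
      N3 x:[1,2] y:[-15,-11] z:[4,7] -> miss, prune
      N10 x:[17/3,23/3] y:[0,4] z:[2,8] -> miss, prune

order=[0, 2, 11, 15, 9, 13, 6, 1, 4, 3, 10]  |boxes|=11  |leaves|=1  hit=P7

== RESULT ==
7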